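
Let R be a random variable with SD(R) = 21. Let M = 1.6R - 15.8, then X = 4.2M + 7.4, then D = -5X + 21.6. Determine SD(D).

SD(M) = |1.6|·21 = 33.6.
SD(X) = |4.2|·33.6 = 141.12.
SD(D) = |-5|·141.12 = 705.6.

SD(D) = 705.6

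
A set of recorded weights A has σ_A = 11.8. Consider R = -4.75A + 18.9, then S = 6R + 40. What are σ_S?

σ_S = 336.3

σ_R = |-4.75|·11.8 = 56.05.
σ_S = |6|·56.05 = 336.3.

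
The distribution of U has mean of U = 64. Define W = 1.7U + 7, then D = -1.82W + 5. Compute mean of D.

mean of W = 1.7·64 + 7 = 115.8.
mean of D = (-1.82)·115.8 + 5 = -205.756.

mean of D = -205.756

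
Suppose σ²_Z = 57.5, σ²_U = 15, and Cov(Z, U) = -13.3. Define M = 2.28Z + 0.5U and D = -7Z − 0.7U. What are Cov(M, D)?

By bilinearity, Cov(M, D) = ac·σ²_Z + bd·σ²_U + (ad+bc)·Cov(Z, U), with a=2.28, b=0.5, c=-7, d=-0.7.
ac·σ²_Z = 2.28·(-7)·57.5 = -917.7
bd·σ²_U = 0.5·(-0.7)·15 = -5.25
(ad+bc)·Cov(Z, U) = (-5.096)·(-13.3) = 67.7768
Cov(M, D) = -917.7 + (-5.25) + 67.7768 = -855.1732.

Cov(M, D) = -855.1732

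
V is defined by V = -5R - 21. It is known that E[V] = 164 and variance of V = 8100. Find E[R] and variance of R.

E[R] = -37, variance of R = 324

From V = -5R - 21: E[V] = a·E[R] + b, so E[R] = (E[V] − b)/a = (164 − (-21))/(-5) = -37.
variance of V = a²·variance of R, so variance of R = 8100/(-5)² = 324.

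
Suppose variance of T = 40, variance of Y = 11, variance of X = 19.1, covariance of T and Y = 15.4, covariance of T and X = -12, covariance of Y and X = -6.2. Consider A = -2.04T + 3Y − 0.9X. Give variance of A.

variance of A = a²·variance of T + b²·variance of Y + c²·variance of X + 2ab·covariance of T and Y + 2ac·covariance of T and X + 2bc·covariance of Y and X, with a = -2.04, b = 3, c = -0.9.
= 166.464 + 99 + 15.471 + (-188.496) + (-44.064) + 33.48
= 81.855.

variance of A = 81.855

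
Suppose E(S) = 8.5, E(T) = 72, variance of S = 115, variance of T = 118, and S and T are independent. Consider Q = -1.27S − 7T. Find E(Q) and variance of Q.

E(Q) = -514.795, variance of Q = 5967.4835

E(Q) = (-1.27)·E(S) + (-7)·E(T) = (-1.27)·8.5 + (-7)·72 = -514.795.
variance of Q = a²·variance of S + b²·variance of T + 2ab·Cov(S, T) with a = -1.27, b = -7.
Independence gives Cov(S, T) = 0.
= (-1.27)²·115 + (-7)²·118 + 2·(-1.27)·(-7)·0
= 185.4835 + 5782 + 0 = 5967.4835.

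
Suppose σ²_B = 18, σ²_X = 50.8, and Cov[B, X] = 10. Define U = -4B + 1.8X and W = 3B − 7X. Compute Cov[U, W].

By bilinearity, Cov[U, W] = ac·σ²_B + bd·σ²_X + (ad+bc)·Cov[B, X], with a=-4, b=1.8, c=3, d=-7.
ac·σ²_B = (-4)·3·18 = -216
bd·σ²_X = 1.8·(-7)·50.8 = -640.08
(ad+bc)·Cov[B, X] = (33.4)·10 = 334
Cov[U, W] = -216 + (-640.08) + 334 = -522.08.

Cov[U, W] = -522.08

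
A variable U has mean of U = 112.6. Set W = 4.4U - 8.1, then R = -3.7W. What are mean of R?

mean of R = -1803.158

mean of W = 4.4·112.6 + (-8.1) = 487.34.
mean of R = (-3.7)·487.34 = -1803.158.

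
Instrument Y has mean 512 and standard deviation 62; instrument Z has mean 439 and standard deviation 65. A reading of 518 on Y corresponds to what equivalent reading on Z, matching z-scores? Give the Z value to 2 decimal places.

Z = 445.29

z = (518 − 512)/62 ≈ 0.0968.
Z = 439 + z·65 = 439 + (518 − 512)·65/62 ≈ 445.29.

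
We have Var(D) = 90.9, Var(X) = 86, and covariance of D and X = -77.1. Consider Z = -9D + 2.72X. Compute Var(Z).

Var(Z) = 11773.9784

Var(Z) = a²·Var(D) + b²·Var(X) + 2ab·covariance of D and X with a = -9, b = 2.72.
= (-9)²·90.9 + 2.72²·86 + 2·(-9)·2.72·(-77.1)
= 7362.9 + 636.2624 + 3774.816 = 11773.9784.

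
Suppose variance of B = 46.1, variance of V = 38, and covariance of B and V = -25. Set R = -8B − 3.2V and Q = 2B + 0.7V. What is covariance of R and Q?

covariance of R and Q = -522.72

By bilinearity, covariance of R and Q = ac·variance of B + bd·variance of V + (ad+bc)·covariance of B and V, with a=-8, b=-3.2, c=2, d=0.7.
ac·variance of B = (-8)·2·46.1 = -737.6
bd·variance of V = (-3.2)·0.7·38 = -85.12
(ad+bc)·covariance of B and V = (-12)·(-25) = 300
covariance of R and Q = -737.6 + (-85.12) + 300 = -522.72.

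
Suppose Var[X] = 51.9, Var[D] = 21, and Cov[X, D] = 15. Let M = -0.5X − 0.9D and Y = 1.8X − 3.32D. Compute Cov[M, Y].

Cov[M, Y] = 16.638

By bilinearity, Cov[M, Y] = ac·Var[X] + bd·Var[D] + (ad+bc)·Cov[X, D], with a=-0.5, b=-0.9, c=1.8, d=-3.32.
ac·Var[X] = (-0.5)·1.8·51.9 = -46.71
bd·Var[D] = (-0.9)·(-3.32)·21 = 62.748
(ad+bc)·Cov[X, D] = (0.04)·15 = 0.6
Cov[M, Y] = -46.71 + 62.748 + 0.6 = 16.638.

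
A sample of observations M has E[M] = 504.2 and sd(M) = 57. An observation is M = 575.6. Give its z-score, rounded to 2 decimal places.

z = (M − E[M]) / sd(M) = (575.6 − 504.2) / 57 ≈ 1.25.

z = 1.25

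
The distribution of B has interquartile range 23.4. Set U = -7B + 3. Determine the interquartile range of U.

Under U = aB + b, IQR(U) = |a|·IQR(B) = |-7|·23.4 = 163.8 (shifts cancel; spread scales by |a|).

IQR(U) = 163.8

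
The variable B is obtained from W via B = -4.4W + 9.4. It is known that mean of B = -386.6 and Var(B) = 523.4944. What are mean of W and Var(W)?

From B = -4.4W + 9.4: mean of B = a·mean of W + b, so mean of W = (mean of B − b)/a = (-386.6 − 9.4)/(-4.4) = 90.
Var(B) = a²·Var(W), so Var(W) = 523.4944/(-4.4)² = 27.04.

mean of W = 90, Var(W) = 27.04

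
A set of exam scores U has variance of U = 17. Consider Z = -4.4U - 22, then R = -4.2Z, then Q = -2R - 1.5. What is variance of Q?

variance of Q = 23222.7072

variance of Z = (-4.4)²·17 = 329.12.
variance of R = (-4.2)²·329.12 = 5805.6768.
variance of Q = (-2)²·5805.6768 = 23222.7072.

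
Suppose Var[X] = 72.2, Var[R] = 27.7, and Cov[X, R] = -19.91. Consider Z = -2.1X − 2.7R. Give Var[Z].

Var[Z] = a²·Var[X] + b²·Var[R] + 2ab·Cov[X, R] with a = -2.1, b = -2.7.
= (-2.1)²·72.2 + (-2.7)²·27.7 + 2·(-2.1)·(-2.7)·(-19.91)
= 318.402 + 201.933 + (-225.7794) = 294.5556.

Var[Z] = 294.5556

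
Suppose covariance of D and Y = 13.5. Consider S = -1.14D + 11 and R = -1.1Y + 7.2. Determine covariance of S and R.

covariance of S and R = 16.929

covariance of S and R = a·c·covariance of D and Y = (-1.14)·(-1.1)·13.5 = 16.929. Additive constants drop out.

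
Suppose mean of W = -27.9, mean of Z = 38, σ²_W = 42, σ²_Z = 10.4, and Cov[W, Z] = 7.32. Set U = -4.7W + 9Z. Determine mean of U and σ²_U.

mean of U = (-4.7)·mean of W + 9·mean of Z = (-4.7)·(-27.9) + 9·38 = 473.13.
σ²_U = a²·σ²_W + b²·σ²_Z + 2ab·Cov[W, Z] with a = -4.7, b = 9.
= (-4.7)²·42 + 9²·10.4 + 2·(-4.7)·9·7.32
= 927.78 + 842.4 + (-619.272) = 1150.908.

mean of U = 473.13, σ²_U = 1150.908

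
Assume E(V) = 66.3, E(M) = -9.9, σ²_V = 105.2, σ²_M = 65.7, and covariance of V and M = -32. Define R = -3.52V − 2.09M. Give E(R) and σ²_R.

E(R) = (-3.52)·E(V) + (-2.09)·E(M) = (-3.52)·66.3 + (-2.09)·(-9.9) = -212.685.
σ²_R = a²·σ²_V + b²·σ²_M + 2ab·covariance of V and M with a = -3.52, b = -2.09.
= (-3.52)²·105.2 + (-2.09)²·65.7 + 2·(-3.52)·(-2.09)·(-32)
= 1303.47008 + 286.98417 + (-470.8352) = 1119.61905.

E(R) = -212.685, σ²_R = 1119.61905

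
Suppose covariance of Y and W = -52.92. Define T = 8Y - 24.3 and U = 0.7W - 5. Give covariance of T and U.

covariance of T and U = a·c·covariance of Y and W = 8·0.7·(-52.92) = -296.352. Additive constants drop out.

covariance of T and U = -296.352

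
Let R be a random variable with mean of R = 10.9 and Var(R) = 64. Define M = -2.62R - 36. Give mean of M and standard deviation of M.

M = -2.62R - 36 is linear with a = -2.62, b = -36.
mean of M = a·mean of R + b = (-2.62)·10.9 + (-36) = -64.558.
standard deviation of R = √64 = 8.
standard deviation of M = |a|·standard deviation of R = |-2.62|·8 = 20.96.

mean of M = -64.558, standard deviation of M = 20.96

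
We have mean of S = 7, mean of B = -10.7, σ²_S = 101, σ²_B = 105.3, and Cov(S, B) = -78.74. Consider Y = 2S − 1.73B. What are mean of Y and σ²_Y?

mean of Y = 2·mean of S + (-1.73)·mean of B = 2·7 + (-1.73)·(-10.7) = 32.511.
σ²_Y = a²·σ²_S + b²·σ²_B + 2ab·Cov(S, B) with a = 2, b = -1.73.
= 2²·101 + (-1.73)²·105.3 + 2·2·(-1.73)·(-78.74)
= 404 + 315.15237 + 544.8808 = 1264.03317.

mean of Y = 32.511, σ²_Y = 1264.03317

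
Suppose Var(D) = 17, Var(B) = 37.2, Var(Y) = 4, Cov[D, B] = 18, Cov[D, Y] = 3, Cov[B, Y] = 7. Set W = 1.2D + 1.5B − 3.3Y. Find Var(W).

Var(W) = a²·Var(D) + b²·Var(B) + c²·Var(Y) + 2ab·Cov[D, B] + 2ac·Cov[D, Y] + 2bc·Cov[B, Y], with a = 1.2, b = 1.5, c = -3.3.
= 24.48 + 83.7 + 43.56 + 64.8 + (-23.76) + (-69.3)
= 123.48.

Var(W) = 123.48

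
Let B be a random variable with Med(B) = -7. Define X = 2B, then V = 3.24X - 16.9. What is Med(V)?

Med(V) = -62.26

Med(X) = 2·(-7) = -14.
Med(V) = 3.24·(-14) + (-16.9) = -62.26.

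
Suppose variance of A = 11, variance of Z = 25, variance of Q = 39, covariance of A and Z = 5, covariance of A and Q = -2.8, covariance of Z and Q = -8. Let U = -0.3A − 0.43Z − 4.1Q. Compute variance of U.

variance of U = 627.3965

variance of U = a²·variance of A + b²·variance of Z + c²·variance of Q + 2ab·covariance of A and Z + 2ac·covariance of A and Q + 2bc·covariance of Z and Q, with a = -0.3, b = -0.43, c = -4.1.
= 0.99 + 4.6225 + 655.59 + 1.29 + (-6.888) + (-28.208)
= 627.3965.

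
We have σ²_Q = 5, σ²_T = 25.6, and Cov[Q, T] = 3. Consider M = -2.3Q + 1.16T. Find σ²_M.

σ²_M = 44.88936

σ²_M = a²·σ²_Q + b²·σ²_T + 2ab·Cov[Q, T] with a = -2.3, b = 1.16.
= (-2.3)²·5 + 1.16²·25.6 + 2·(-2.3)·1.16·3
= 26.45 + 34.44736 + (-16.008) = 44.88936.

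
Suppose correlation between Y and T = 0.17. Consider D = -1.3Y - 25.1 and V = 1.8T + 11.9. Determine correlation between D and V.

Linear rescalings preserve |correlation|; the slopes -1.3 and 1.8 have opposite signs, so the correlation flips sign: correlation between D and V = −correlation between Y and T = -0.17.

correlation between D and V = -0.17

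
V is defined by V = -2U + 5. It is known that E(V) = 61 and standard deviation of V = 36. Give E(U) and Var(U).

E(U) = -28, Var(U) = 324

From V = -2U + 5: E(V) = a·E(U) + b, so E(U) = (E(V) − b)/a = (61 − 5)/(-2) = -28.
Var(V) = 36² = 1296.
Var(V) = a²·Var(U), so Var(U) = 1296/(-2)² = 324.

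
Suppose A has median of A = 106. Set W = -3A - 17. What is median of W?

A linear map preserves order up to sign, so median of W = a·median of A + b = (-3)·106 + (-17) = -335.

median of W = -335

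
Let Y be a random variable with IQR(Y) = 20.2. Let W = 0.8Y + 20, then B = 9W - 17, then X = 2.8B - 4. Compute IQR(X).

IQR(X) = 407.232

IQR(W) = |0.8|·20.2 = 16.16.
IQR(B) = |9|·16.16 = 145.44.
IQR(X) = |2.8|·145.44 = 407.232.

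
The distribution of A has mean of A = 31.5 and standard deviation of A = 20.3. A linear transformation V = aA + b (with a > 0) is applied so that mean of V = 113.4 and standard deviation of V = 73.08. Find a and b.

standard deviation of V = a·standard deviation of A (a > 0), so a = 73.08/20.3 = 3.6.
mean of V = a·mean of A + b, so b = 113.4 − 3.6·31.5 = 0.

a = 3.6, b = 0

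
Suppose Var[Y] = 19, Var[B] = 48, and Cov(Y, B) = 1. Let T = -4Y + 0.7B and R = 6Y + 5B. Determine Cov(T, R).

Cov(T, R) = -303.8

By bilinearity, Cov(T, R) = ac·Var[Y] + bd·Var[B] + (ad+bc)·Cov(Y, B), with a=-4, b=0.7, c=6, d=5.
ac·Var[Y] = (-4)·6·19 = -456
bd·Var[B] = 0.7·5·48 = 168
(ad+bc)·Cov(Y, B) = (-15.8)·1 = -15.8
Cov(T, R) = -456 + 168 + (-15.8) = -303.8.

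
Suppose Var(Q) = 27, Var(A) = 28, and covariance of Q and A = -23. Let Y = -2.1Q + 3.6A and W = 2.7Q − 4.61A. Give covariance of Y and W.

covariance of Y and W = -1064.001

By bilinearity, covariance of Y and W = ac·Var(Q) + bd·Var(A) + (ad+bc)·covariance of Q and A, with a=-2.1, b=3.6, c=2.7, d=-4.61.
ac·Var(Q) = (-2.1)·2.7·27 = -153.09
bd·Var(A) = 3.6·(-4.61)·28 = -464.688
(ad+bc)·covariance of Q and A = (19.401)·(-23) = -446.223
covariance of Y and W = -153.09 + (-464.688) + (-446.223) = -1064.001.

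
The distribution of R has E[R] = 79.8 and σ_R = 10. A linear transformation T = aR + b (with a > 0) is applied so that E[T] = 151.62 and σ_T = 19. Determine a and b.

a = 1.9, b = 0

σ_T = a·σ_R (a > 0), so a = 19/10 = 1.9.
E[T] = a·E[R] + b, so b = 151.62 − 1.9·79.8 = 0.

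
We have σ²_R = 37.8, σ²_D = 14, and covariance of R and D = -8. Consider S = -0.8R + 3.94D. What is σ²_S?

σ²_S = 291.9544

σ²_S = a²·σ²_R + b²·σ²_D + 2ab·covariance of R and D with a = -0.8, b = 3.94.
= (-0.8)²·37.8 + 3.94²·14 + 2·(-0.8)·3.94·(-8)
= 24.192 + 217.3304 + 50.432 = 291.9544.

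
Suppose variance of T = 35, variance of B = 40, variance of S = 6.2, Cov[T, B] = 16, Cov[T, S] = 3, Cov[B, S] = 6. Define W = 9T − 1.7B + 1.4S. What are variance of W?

variance of W = 2520.192

variance of W = a²·variance of T + b²·variance of B + c²·variance of S + 2ab·Cov[T, B] + 2ac·Cov[T, S] + 2bc·Cov[B, S], with a = 9, b = -1.7, c = 1.4.
= 2835 + 115.6 + 12.152 + (-489.6) + 75.6 + (-28.56)
= 2520.192.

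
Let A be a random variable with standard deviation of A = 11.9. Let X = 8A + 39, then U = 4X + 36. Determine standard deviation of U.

standard deviation of X = |8|·11.9 = 95.2.
standard deviation of U = |4|·95.2 = 380.8.

standard deviation of U = 380.8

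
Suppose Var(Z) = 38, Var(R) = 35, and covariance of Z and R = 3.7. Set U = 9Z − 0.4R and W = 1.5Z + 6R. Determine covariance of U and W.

covariance of U and W = 626.58

By bilinearity, covariance of U and W = ac·Var(Z) + bd·Var(R) + (ad+bc)·covariance of Z and R, with a=9, b=-0.4, c=1.5, d=6.
ac·Var(Z) = 9·1.5·38 = 513
bd·Var(R) = (-0.4)·6·35 = -84
(ad+bc)·covariance of Z and R = (53.4)·3.7 = 197.58
covariance of U and W = 513 + (-84) + 197.58 = 626.58.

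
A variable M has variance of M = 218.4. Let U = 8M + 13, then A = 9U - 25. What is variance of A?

variance of A = 1132185.6

variance of U = 8²·218.4 = 13977.6.
variance of A = 9²·13977.6 = 1132185.6.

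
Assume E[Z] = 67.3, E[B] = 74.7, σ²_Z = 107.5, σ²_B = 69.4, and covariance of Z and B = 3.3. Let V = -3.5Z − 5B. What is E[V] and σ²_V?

E[V] = -609.05, σ²_V = 3167.375

E[V] = (-3.5)·E[Z] + (-5)·E[B] = (-3.5)·67.3 + (-5)·74.7 = -609.05.
σ²_V = a²·σ²_Z + b²·σ²_B + 2ab·covariance of Z and B with a = -3.5, b = -5.
= (-3.5)²·107.5 + (-5)²·69.4 + 2·(-3.5)·(-5)·3.3
= 1316.875 + 1735 + 115.5 = 3167.375.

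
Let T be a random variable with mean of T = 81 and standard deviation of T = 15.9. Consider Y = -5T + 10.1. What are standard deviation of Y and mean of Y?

Y = -5T + 10.1 is linear with a = -5, b = 10.1.
standard deviation of Y = |a|·standard deviation of T = |-5|·15.9 = 79.5.
mean of Y = a·mean of T + b = (-5)·81 + 10.1 = -394.9.

standard deviation of Y = 79.5, mean of Y = -394.9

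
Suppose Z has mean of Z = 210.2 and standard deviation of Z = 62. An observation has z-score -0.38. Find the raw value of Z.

Z = mean of Z + z·standard deviation of Z = 210.2 + (-0.38)·62 = 186.64.

Z = 186.64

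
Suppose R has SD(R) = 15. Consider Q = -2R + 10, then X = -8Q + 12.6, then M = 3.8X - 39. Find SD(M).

SD(Q) = |-2|·15 = 30.
SD(X) = |-8|·30 = 240.
SD(M) = |3.8|·240 = 912.

SD(M) = 912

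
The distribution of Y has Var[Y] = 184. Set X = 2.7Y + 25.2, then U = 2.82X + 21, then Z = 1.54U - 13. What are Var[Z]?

Var[X] = 2.7²·184 = 1341.36.
Var[U] = 2.82²·1341.36 = 10667.031264.
Var[Z] = 1.54²·10667.031264 = 25297.9313457024.

Var[Z] = 25297.9313457024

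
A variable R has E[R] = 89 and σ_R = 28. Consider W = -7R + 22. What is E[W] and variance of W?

E[W] = -601, variance of W = 38416

W = -7R + 22 is linear with a = -7, b = 22.
E[W] = a·E[R] + b = (-7)·89 + 22 = -601.
variance of R = 28² = 784.
variance of W = a²·variance of R = (-7)²·784 = 38416 (the additive constant 22 does not affect variance).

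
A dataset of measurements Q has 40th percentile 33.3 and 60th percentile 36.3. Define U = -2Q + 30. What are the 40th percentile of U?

Since a = -2 < 0 the transformation is decreasing, reversing order: the 40th percentile of U corresponds to the 60th percentile of Q.
So P_{40}(U) = a·P_{60}(Q) + b = (-2)·36.3 + 30 = -42.6.

40th percentile of U = -42.6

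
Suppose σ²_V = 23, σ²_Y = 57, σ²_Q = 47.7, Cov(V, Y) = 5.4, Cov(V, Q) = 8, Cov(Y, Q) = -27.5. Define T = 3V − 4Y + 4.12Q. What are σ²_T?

σ²_T = a²·σ²_V + b²·σ²_Y + c²·σ²_Q + 2ab·Cov(V, Y) + 2ac·Cov(V, Q) + 2bc·Cov(Y, Q), with a = 3, b = -4, c = 4.12.
= 207 + 912 + 809.67888 + (-129.6) + 197.76 + 906.4
= 2903.23888.

σ²_T = 2903.23888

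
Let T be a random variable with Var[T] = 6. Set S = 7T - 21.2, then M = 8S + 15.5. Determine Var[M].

Var[S] = 7²·6 = 294.
Var[M] = 8²·294 = 18816.

Var[M] = 18816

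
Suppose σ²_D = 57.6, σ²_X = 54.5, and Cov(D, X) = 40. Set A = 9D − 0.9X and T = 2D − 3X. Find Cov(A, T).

By bilinearity, Cov(A, T) = ac·σ²_D + bd·σ²_X + (ad+bc)·Cov(D, X), with a=9, b=-0.9, c=2, d=-3.
ac·σ²_D = 9·2·57.6 = 1036.8
bd·σ²_X = (-0.9)·(-3)·54.5 = 147.15
(ad+bc)·Cov(D, X) = (-28.8)·40 = -1152
Cov(A, T) = 1036.8 + 147.15 + (-1152) = 31.95.

Cov(A, T) = 31.95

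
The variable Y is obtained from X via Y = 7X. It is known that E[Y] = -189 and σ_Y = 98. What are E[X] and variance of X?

E[X] = -27, variance of X = 196

From Y = 7X: E[Y] = a·E[X] + b, so E[X] = (E[Y] − b)/a = (-189 − 0)/7 = -27.
variance of Y = 98² = 9604.
variance of Y = a²·variance of X, so variance of X = 9604/7² = 196.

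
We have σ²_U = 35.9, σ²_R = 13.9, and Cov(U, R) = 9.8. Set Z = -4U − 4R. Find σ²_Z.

σ²_Z = 1110.4

σ²_Z = a²·σ²_U + b²·σ²_R + 2ab·Cov(U, R) with a = -4, b = -4.
= (-4)²·35.9 + (-4)²·13.9 + 2·(-4)·(-4)·9.8
= 574.4 + 222.4 + 313.6 = 1110.4.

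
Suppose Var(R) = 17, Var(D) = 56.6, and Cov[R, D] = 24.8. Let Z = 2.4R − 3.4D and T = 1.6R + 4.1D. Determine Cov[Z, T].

Cov[Z, T] = -614.604

By bilinearity, Cov[Z, T] = ac·Var(R) + bd·Var(D) + (ad+bc)·Cov[R, D], with a=2.4, b=-3.4, c=1.6, d=4.1.
ac·Var(R) = 2.4·1.6·17 = 65.28
bd·Var(D) = (-3.4)·4.1·56.6 = -789.004
(ad+bc)·Cov[R, D] = (4.4)·24.8 = 109.12
Cov[Z, T] = 65.28 + (-789.004) + 109.12 = -614.604.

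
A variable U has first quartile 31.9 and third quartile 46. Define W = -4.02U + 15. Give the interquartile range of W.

IQR of U = Q3 − Q1 = 46 − 31.9 = 14.1.
Under W = aU + b, IQR(W) = |a|·IQR(U) = |-4.02|·14.1 = 56.682 (shifts cancel; spread scales by |a|).

IQR(W) = 56.682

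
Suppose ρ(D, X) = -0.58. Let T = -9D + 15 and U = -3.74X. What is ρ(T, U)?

ρ(T, U) = -0.58

Linear rescalings preserve correlation up to sign; here the slopes -9 and -3.74 have the same sign, so ρ(T, U) = ρ(D, X) = -0.58.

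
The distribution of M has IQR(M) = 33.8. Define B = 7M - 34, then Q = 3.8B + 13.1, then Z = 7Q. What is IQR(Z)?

IQR(B) = |7|·33.8 = 236.6.
IQR(Q) = |3.8|·236.6 = 899.08.
IQR(Z) = |7|·899.08 = 6293.56.

IQR(Z) = 6293.56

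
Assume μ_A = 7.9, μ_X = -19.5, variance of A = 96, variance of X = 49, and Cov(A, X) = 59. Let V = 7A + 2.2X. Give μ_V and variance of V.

μ_V = 12.4, variance of V = 6758.36

μ_V = 7·μ_A + 2.2·μ_X = 7·7.9 + 2.2·(-19.5) = 12.4.
variance of V = a²·variance of A + b²·variance of X + 2ab·Cov(A, X) with a = 7, b = 2.2.
= 7²·96 + 2.2²·49 + 2·7·2.2·59
= 4704 + 237.16 + 1817.2 = 6758.36.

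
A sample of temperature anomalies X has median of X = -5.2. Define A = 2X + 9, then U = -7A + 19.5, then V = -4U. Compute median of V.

median of V = -117.2

median of A = 2·(-5.2) + 9 = -1.4.
median of U = (-7)·(-1.4) + 19.5 = 29.3.
median of V = (-4)·29.3 = -117.2.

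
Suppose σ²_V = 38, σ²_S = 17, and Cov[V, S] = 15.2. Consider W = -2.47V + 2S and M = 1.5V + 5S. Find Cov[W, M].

Cov[W, M] = -112.91

By bilinearity, Cov[W, M] = ac·σ²_V + bd·σ²_S + (ad+bc)·Cov[V, S], with a=-2.47, b=2, c=1.5, d=5.
ac·σ²_V = (-2.47)·1.5·38 = -140.79
bd·σ²_S = 2·5·17 = 170
(ad+bc)·Cov[V, S] = (-9.35)·15.2 = -142.12
Cov[W, M] = -140.79 + 170 + (-142.12) = -112.91.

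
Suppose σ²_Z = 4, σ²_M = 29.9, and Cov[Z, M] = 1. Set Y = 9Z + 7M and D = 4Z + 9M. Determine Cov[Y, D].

By bilinearity, Cov[Y, D] = ac·σ²_Z + bd·σ²_M + (ad+bc)·Cov[Z, M], with a=9, b=7, c=4, d=9.
ac·σ²_Z = 9·4·4 = 144
bd·σ²_M = 7·9·29.9 = 1883.7
(ad+bc)·Cov[Z, M] = (109)·1 = 109
Cov[Y, D] = 144 + 1883.7 + 109 = 2136.7.

Cov[Y, D] = 2136.7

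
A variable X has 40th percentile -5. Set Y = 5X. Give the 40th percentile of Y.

40th percentile of Y = -25

Since a = 5 > 0 the transformation is increasing, so the 40th percentile of Y = a·(P_{40} of X) + b = 5·(-5) = -25.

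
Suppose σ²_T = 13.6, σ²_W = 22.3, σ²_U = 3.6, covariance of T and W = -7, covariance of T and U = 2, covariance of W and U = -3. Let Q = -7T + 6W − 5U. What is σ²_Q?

σ²_Q = 2467.2

σ²_Q = a²·σ²_T + b²·σ²_W + c²·σ²_U + 2ab·covariance of T and W + 2ac·covariance of T and U + 2bc·covariance of W and U, with a = -7, b = 6, c = -5.
= 666.4 + 802.8 + 90 + 588 + 140 + 180
= 2467.2.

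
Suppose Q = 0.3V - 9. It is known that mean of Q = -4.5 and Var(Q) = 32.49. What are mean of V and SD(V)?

From Q = 0.3V - 9: mean of Q = a·mean of V + b, so mean of V = (mean of Q − b)/a = (-4.5 − (-9))/0.3 = 15.
SD(Q) = √32.49 = 5.7.
SD(Q) = |a|·SD(V), so SD(V) = 5.7/|0.3| = 19.

mean of V = 15, SD(V) = 19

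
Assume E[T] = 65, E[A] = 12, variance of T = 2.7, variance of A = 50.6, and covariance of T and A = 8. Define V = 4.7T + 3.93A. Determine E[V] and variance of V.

E[V] = 4.7·E[T] + 3.93·E[A] = 4.7·65 + 3.93·12 = 352.66.
variance of V = a²·variance of T + b²·variance of A + 2ab·covariance of T and A with a = 4.7, b = 3.93.
= 4.7²·2.7 + 3.93²·50.6 + 2·4.7·3.93·8
= 59.643 + 781.51194 + 295.536 = 1136.69094.

E[V] = 352.66, variance of V = 1136.69094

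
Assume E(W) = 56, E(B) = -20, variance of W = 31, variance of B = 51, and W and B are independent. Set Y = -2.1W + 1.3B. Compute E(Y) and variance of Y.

E(Y) = (-2.1)·E(W) + 1.3·E(B) = (-2.1)·56 + 1.3·(-20) = -143.6.
variance of Y = a²·variance of W + b²·variance of B + 2ab·Cov(W, B) with a = -2.1, b = 1.3.
Independence gives Cov(W, B) = 0.
= (-2.1)²·31 + 1.3²·51 + 2·(-2.1)·1.3·0
= 136.71 + 86.19 + 0 = 222.9.

E(Y) = -143.6, variance of Y = 222.9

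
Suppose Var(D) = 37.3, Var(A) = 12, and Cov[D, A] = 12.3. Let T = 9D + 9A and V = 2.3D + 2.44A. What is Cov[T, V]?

Cov[T, V] = 1560.348

By bilinearity, Cov[T, V] = ac·Var(D) + bd·Var(A) + (ad+bc)·Cov[D, A], with a=9, b=9, c=2.3, d=2.44.
ac·Var(D) = 9·2.3·37.3 = 772.11
bd·Var(A) = 9·2.44·12 = 263.52
(ad+bc)·Cov[D, A] = (42.66)·12.3 = 524.718
Cov[T, V] = 772.11 + 263.52 + 524.718 = 1560.348.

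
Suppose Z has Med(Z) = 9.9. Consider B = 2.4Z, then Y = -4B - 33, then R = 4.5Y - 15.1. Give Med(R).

Med(R) = -591.28

Med(B) = 2.4·9.9 = 23.76.
Med(Y) = (-4)·23.76 + (-33) = -128.04.
Med(R) = 4.5·(-128.04) + (-15.1) = -591.28.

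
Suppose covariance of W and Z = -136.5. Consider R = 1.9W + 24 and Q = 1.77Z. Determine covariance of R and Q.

covariance of R and Q = a·c·covariance of W and Z = 1.9·1.77·(-136.5) = -459.0495. Additive constants drop out.

covariance of R and Q = -459.0495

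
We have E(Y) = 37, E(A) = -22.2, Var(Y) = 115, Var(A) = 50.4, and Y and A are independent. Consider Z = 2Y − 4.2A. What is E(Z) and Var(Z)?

E(Z) = 2·E(Y) + (-4.2)·E(A) = 2·37 + (-4.2)·(-22.2) = 167.24.
Var(Z) = a²·Var(Y) + b²·Var(A) + 2ab·Cov(Y, A) with a = 2, b = -4.2.
Independence gives Cov(Y, A) = 0.
= 2²·115 + (-4.2)²·50.4 + 2·2·(-4.2)·0
= 460 + 889.056 + 0 = 1349.056.

E(Z) = 167.24, Var(Z) = 1349.056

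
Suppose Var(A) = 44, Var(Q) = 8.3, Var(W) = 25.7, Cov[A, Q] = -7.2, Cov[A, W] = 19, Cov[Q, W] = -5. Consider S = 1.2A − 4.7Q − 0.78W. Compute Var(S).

Var(S) = 271.33088

Var(S) = a²·Var(A) + b²·Var(Q) + c²·Var(W) + 2ab·Cov[A, Q] + 2ac·Cov[A, W] + 2bc·Cov[Q, W], with a = 1.2, b = -4.7, c = -0.78.
= 63.36 + 183.347 + 15.63588 + 81.216 + (-35.568) + (-36.66)
= 271.33088.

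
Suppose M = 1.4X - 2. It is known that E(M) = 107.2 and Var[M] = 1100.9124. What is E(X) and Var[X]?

From M = 1.4X - 2: E(M) = a·E(X) + b, so E(X) = (E(M) − b)/a = (107.2 − (-2))/1.4 = 78.
Var[M] = a²·Var[X], so Var[X] = 1100.9124/1.4² = 561.69.

E(X) = 78, Var[X] = 561.69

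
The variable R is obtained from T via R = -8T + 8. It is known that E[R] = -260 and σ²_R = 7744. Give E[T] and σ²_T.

E[T] = 33.5, σ²_T = 121

From R = -8T + 8: E[R] = a·E[T] + b, so E[T] = (E[R] − b)/a = (-260 − 8)/(-8) = 33.5.
σ²_R = a²·σ²_T, so σ²_T = 7744/(-8)² = 121.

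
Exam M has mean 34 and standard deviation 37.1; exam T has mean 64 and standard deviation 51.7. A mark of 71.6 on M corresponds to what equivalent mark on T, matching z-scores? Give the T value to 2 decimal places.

z = (71.6 − 34)/37.1 ≈ 1.0135.
T = 64 + z·51.7 = 64 + (71.6 − 34)·51.7/37.1 ≈ 116.40.

T = 116.40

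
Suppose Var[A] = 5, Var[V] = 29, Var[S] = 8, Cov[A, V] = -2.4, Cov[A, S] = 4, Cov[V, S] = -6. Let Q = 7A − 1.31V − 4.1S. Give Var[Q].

Var[Q] = a²·Var[A] + b²·Var[V] + c²·Var[S] + 2ab·Cov[A, V] + 2ac·Cov[A, S] + 2bc·Cov[V, S], with a = 7, b = -1.31, c = -4.1.
= 245 + 49.7669 + 134.48 + 44.016 + (-229.6) + (-64.452)
= 179.2109.

Var[Q] = 179.2109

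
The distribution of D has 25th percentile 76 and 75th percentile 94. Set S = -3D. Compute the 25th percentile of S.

25th percentile of S = -282

Since a = -3 < 0 the transformation is decreasing, reversing order: the 25th percentile of S corresponds to the 75th percentile of D.
So P_{25}(S) = a·P_{75}(D) + b = (-3)·94 = -282.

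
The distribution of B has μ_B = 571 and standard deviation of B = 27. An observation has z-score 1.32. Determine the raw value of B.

B = 606.64

B = μ_B + z·standard deviation of B = 571 + 1.32·27 = 606.64.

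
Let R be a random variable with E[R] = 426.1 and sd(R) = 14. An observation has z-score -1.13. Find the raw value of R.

R = E[R] + z·sd(R) = 426.1 + (-1.13)·14 = 410.28.

R = 410.28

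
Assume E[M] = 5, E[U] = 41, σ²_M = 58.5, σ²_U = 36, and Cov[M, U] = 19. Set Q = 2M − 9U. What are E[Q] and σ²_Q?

E[Q] = -359, σ²_Q = 2466

E[Q] = 2·E[M] + (-9)·E[U] = 2·5 + (-9)·41 = -359.
σ²_Q = a²·σ²_M + b²·σ²_U + 2ab·Cov[M, U] with a = 2, b = -9.
= 2²·58.5 + (-9)²·36 + 2·2·(-9)·19
= 234 + 2916 + (-684) = 2466.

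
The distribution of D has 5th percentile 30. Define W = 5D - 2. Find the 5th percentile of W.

5th percentile of W = 148

Since a = 5 > 0 the transformation is increasing, so the 5th percentile of W = a·(P_{5} of D) + b = 5·30 + (-2) = 148.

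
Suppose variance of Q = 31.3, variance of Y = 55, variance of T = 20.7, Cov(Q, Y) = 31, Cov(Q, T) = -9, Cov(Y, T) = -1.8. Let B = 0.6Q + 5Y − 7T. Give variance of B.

variance of B = a²·variance of Q + b²·variance of Y + c²·variance of T + 2ab·Cov(Q, Y) + 2ac·Cov(Q, T) + 2bc·Cov(Y, T), with a = 0.6, b = 5, c = -7.
= 11.268 + 1375 + 1014.3 + 186 + 75.6 + 126
= 2788.168.

variance of B = 2788.168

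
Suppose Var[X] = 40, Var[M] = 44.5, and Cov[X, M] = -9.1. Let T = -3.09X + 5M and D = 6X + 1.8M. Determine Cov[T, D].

Cov[T, D] = -563.4858

By bilinearity, Cov[T, D] = ac·Var[X] + bd·Var[M] + (ad+bc)·Cov[X, M], with a=-3.09, b=5, c=6, d=1.8.
ac·Var[X] = (-3.09)·6·40 = -741.6
bd·Var[M] = 5·1.8·44.5 = 400.5
(ad+bc)·Cov[X, M] = (24.438)·(-9.1) = -222.3858
Cov[T, D] = -741.6 + 400.5 + (-222.3858) = -563.4858.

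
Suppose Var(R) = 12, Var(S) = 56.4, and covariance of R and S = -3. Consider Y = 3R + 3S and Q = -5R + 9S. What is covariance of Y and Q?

covariance of Y and Q = 1306.8

By bilinearity, covariance of Y and Q = ac·Var(R) + bd·Var(S) + (ad+bc)·covariance of R and S, with a=3, b=3, c=-5, d=9.
ac·Var(R) = 3·(-5)·12 = -180
bd·Var(S) = 3·9·56.4 = 1522.8
(ad+bc)·covariance of R and S = (12)·(-3) = -36
covariance of Y and Q = -180 + 1522.8 + (-36) = 1306.8.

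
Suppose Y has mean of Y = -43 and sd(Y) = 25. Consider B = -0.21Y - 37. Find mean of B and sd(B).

B = -0.21Y - 37 is linear with a = -0.21, b = -37.
mean of B = a·mean of Y + b = (-0.21)·(-43) + (-37) = -27.97.
sd(B) = |a|·sd(Y) = |-0.21|·25 = 5.25.

mean of B = -27.97, sd(B) = 5.25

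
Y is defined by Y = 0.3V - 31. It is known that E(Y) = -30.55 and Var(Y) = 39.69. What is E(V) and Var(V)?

From Y = 0.3V - 31: E(Y) = a·E(V) + b, so E(V) = (E(Y) − b)/a = (-30.55 − (-31))/0.3 = 1.5.
Var(Y) = a²·Var(V), so Var(V) = 39.69/0.3² = 441.

E(V) = 1.5, Var(V) = 441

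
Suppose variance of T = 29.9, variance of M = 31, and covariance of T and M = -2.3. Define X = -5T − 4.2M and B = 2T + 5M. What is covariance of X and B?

covariance of X and B = -873.18

By bilinearity, covariance of X and B = ac·variance of T + bd·variance of M + (ad+bc)·covariance of T and M, with a=-5, b=-4.2, c=2, d=5.
ac·variance of T = (-5)·2·29.9 = -299
bd·variance of M = (-4.2)·5·31 = -651
(ad+bc)·covariance of T and M = (-33.4)·(-2.3) = 76.82
covariance of X and B = -299 + (-651) + 76.82 = -873.18.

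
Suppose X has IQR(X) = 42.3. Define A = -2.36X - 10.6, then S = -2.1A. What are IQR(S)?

IQR(S) = 209.6388

IQR(A) = |-2.36|·42.3 = 99.828.
IQR(S) = |-2.1|·99.828 = 209.6388.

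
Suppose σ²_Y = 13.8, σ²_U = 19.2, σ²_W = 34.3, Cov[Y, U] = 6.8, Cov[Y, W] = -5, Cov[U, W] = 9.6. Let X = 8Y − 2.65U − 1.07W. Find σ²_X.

σ²_X = 909.02367

σ²_X = a²·σ²_Y + b²·σ²_U + c²·σ²_W + 2ab·Cov[Y, U] + 2ac·Cov[Y, W] + 2bc·Cov[U, W], with a = 8, b = -2.65, c = -1.07.
= 883.2 + 134.832 + 39.27007 + (-288.32) + 85.6 + 54.4416
= 909.02367.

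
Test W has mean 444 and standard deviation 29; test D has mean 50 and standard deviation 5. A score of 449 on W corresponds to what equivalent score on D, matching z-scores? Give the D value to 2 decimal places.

D = 50.86

z = (449 − 444)/29 ≈ 0.1724.
D = 50 + z·5 = 50 + (449 − 444)·5/29 ≈ 50.86.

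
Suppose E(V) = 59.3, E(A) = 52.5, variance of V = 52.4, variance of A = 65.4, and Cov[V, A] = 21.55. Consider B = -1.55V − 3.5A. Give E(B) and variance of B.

E(B) = (-1.55)·E(V) + (-3.5)·E(A) = (-1.55)·59.3 + (-3.5)·52.5 = -275.665.
variance of B = a²·variance of V + b²·variance of A + 2ab·Cov[V, A] with a = -1.55, b = -3.5.
= (-1.55)²·52.4 + (-3.5)²·65.4 + 2·(-1.55)·(-3.5)·21.55
= 125.891 + 801.15 + 233.8175 = 1160.8585.

E(B) = -275.665, variance of B = 1160.8585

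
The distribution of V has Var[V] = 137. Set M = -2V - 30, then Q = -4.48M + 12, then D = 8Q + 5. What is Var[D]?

Var[M] = (-2)²·137 = 548.
Var[Q] = (-4.48)²·548 = 10998.5792.
Var[D] = 8²·10998.5792 = 703909.0688.

Var[D] = 703909.0688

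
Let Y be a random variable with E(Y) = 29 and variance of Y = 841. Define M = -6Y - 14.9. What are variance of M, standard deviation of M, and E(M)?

M = -6Y - 14.9 is linear with a = -6, b = -14.9.
variance of M = a²·variance of Y = (-6)²·841 = 30276 (the additive constant -14.9 does not affect variance).
standard deviation of Y = √841 = 29.
standard deviation of M = |a|·standard deviation of Y = |-6|·29 = 174.
E(M) = a·E(Y) + b = (-6)·29 + (-14.9) = -188.9.

variance of M = 30276, standard deviation of M = 174, E(M) = -188.9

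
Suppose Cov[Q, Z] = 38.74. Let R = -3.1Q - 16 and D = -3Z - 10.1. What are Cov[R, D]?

Cov[R, D] = 360.282

Cov[R, D] = a·c·Cov[Q, Z] = (-3.1)·(-3)·38.74 = 360.282. Additive constants drop out.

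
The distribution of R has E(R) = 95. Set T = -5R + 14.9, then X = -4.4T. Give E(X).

E(T) = (-5)·95 + 14.9 = -460.1.
E(X) = (-4.4)·(-460.1) = 2024.44.

E(X) = 2024.44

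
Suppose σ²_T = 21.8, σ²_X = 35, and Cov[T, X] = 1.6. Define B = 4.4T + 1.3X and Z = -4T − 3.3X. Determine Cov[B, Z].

By bilinearity, Cov[B, Z] = ac·σ²_T + bd·σ²_X + (ad+bc)·Cov[T, X], with a=4.4, b=1.3, c=-4, d=-3.3.
ac·σ²_T = 4.4·(-4)·21.8 = -383.68
bd·σ²_X = 1.3·(-3.3)·35 = -150.15
(ad+bc)·Cov[T, X] = (-19.72)·1.6 = -31.552
Cov[B, Z] = -383.68 + (-150.15) + (-31.552) = -565.382.

Cov[B, Z] = -565.382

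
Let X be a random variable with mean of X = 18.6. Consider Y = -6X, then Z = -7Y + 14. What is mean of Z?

mean of Z = 795.2

mean of Y = (-6)·18.6 = -111.6.
mean of Z = (-7)·(-111.6) + 14 = 795.2.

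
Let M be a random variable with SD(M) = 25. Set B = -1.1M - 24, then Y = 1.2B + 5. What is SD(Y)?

SD(B) = |-1.1|·25 = 27.5.
SD(Y) = |1.2|·27.5 = 33.

SD(Y) = 33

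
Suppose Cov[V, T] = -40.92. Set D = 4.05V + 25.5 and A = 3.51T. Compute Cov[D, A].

Cov[D, A] = -581.69826

Cov[D, A] = a·c·Cov[V, T] = 4.05·3.51·(-40.92) = -581.69826. Additive constants drop out.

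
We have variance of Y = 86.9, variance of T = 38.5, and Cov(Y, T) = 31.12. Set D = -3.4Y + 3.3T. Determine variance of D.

variance of D = a²·variance of Y + b²·variance of T + 2ab·Cov(Y, T) with a = -3.4, b = 3.3.
= (-3.4)²·86.9 + 3.3²·38.5 + 2·(-3.4)·3.3·31.12
= 1004.564 + 419.265 + (-698.3328) = 725.4962.

variance of D = 725.4962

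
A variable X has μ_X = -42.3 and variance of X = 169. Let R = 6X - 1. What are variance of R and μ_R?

R = 6X - 1 is linear with a = 6, b = -1.
variance of R = a²·variance of X = 6²·169 = 6084 (the additive constant -1 does not affect variance).
μ_R = a·μ_X + b = 6·(-42.3) + (-1) = -254.8.

variance of R = 6084, μ_R = -254.8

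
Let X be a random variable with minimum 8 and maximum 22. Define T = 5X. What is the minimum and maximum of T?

a = 5 > 0, so min(T) = a·min(X)+b = 5·8 = 40 and max(T) = 5·22 = 110.

min(T) = 40, max(T) = 110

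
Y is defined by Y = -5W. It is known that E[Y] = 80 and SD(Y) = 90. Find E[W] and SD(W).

E[W] = -16, SD(W) = 18

From Y = -5W: E[Y] = a·E[W] + b, so E[W] = (E[Y] − b)/a = (80 − 0)/(-5) = -16.
SD(Y) = |a|·SD(W), so SD(W) = 90/|-5| = 18.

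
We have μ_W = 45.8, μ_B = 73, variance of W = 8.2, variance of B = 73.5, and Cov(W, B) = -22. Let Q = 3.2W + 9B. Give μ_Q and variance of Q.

μ_Q = 803.56, variance of Q = 4770.268

μ_Q = 3.2·μ_W + 9·μ_B = 3.2·45.8 + 9·73 = 803.56.
variance of Q = a²·variance of W + b²·variance of B + 2ab·Cov(W, B) with a = 3.2, b = 9.
= 3.2²·8.2 + 9²·73.5 + 2·3.2·9·(-22)
= 83.968 + 5953.5 + (-1267.2) = 4770.268.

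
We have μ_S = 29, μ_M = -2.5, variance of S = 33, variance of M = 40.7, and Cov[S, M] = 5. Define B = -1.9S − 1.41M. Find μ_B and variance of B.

μ_B = (-1.9)·μ_S + (-1.41)·μ_M = (-1.9)·29 + (-1.41)·(-2.5) = -51.575.
variance of B = a²·variance of S + b²·variance of M + 2ab·Cov[S, M] with a = -1.9, b = -1.41.
= (-1.9)²·33 + (-1.41)²·40.7 + 2·(-1.9)·(-1.41)·5
= 119.13 + 80.91567 + 26.79 = 226.83567.

μ_B = -51.575, variance of B = 226.83567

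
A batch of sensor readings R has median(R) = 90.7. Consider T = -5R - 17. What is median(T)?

median(T) = -470.5

A linear map preserves order up to sign, so median(T) = a·median(R) + b = (-5)·90.7 + (-17) = -470.5.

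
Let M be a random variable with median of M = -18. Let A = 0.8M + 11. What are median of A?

A linear map preserves order up to sign, so median of A = a·median of M + b = 0.8·(-18) + 11 = -3.4.

median of A = -3.4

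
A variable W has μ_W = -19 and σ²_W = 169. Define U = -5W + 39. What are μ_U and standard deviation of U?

U = -5W + 39 is linear with a = -5, b = 39.
μ_U = a·μ_W + b = (-5)·(-19) + 39 = 134.
standard deviation of W = √169 = 13.
standard deviation of U = |a|·standard deviation of W = |-5|·13 = 65.

μ_U = 134, standard deviation of U = 65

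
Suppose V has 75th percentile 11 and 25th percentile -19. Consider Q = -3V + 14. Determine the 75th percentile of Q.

75th percentile of Q = 71

Since a = -3 < 0 the transformation is decreasing, reversing order: the 75th percentile of Q corresponds to the 25th percentile of V.
So P_{75}(Q) = a·P_{25}(V) + b = (-3)·(-19) + 14 = 71.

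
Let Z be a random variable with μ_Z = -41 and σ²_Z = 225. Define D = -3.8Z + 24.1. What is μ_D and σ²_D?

μ_D = 179.9, σ²_D = 3249

D = -3.8Z + 24.1 is linear with a = -3.8, b = 24.1.
μ_D = a·μ_Z + b = (-3.8)·(-41) + 24.1 = 179.9.
σ²_D = a²·σ²_Z = (-3.8)²·225 = 3249 (the additive constant 24.1 does not affect variance).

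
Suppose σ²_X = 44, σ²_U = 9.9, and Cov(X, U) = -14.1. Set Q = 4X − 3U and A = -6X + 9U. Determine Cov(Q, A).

Cov(Q, A) = -2084.7

By bilinearity, Cov(Q, A) = ac·σ²_X + bd·σ²_U + (ad+bc)·Cov(X, U), with a=4, b=-3, c=-6, d=9.
ac·σ²_X = 4·(-6)·44 = -1056
bd·σ²_U = (-3)·9·9.9 = -267.3
(ad+bc)·Cov(X, U) = (54)·(-14.1) = -761.4
Cov(Q, A) = -1056 + (-267.3) + (-761.4) = -2084.7.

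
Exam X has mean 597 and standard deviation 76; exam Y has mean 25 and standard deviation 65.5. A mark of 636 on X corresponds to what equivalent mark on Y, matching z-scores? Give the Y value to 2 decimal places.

Y = 58.61

z = (636 − 597)/76 ≈ 0.5132.
Y = 25 + z·65.5 = 25 + (636 − 597)·65.5/76 ≈ 58.61.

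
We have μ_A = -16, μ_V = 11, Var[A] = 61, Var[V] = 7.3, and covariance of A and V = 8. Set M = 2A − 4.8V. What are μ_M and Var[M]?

μ_M = -84.8, Var[M] = 258.592

μ_M = 2·μ_A + (-4.8)·μ_V = 2·(-16) + (-4.8)·11 = -84.8.
Var[M] = a²·Var[A] + b²·Var[V] + 2ab·covariance of A and V with a = 2, b = -4.8.
= 2²·61 + (-4.8)²·7.3 + 2·2·(-4.8)·8
= 244 + 168.192 + (-153.6) = 258.592.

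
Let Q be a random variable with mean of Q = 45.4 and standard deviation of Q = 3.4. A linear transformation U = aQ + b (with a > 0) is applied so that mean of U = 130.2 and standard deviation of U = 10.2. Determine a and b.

standard deviation of U = a·standard deviation of Q (a > 0), so a = 10.2/3.4 = 3.
mean of U = a·mean of Q + b, so b = 130.2 − 3·45.4 = -6.

a = 3, b = -6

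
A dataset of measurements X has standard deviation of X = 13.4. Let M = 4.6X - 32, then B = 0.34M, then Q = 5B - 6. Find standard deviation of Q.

standard deviation of Q = 104.788

standard deviation of M = |4.6|·13.4 = 61.64.
standard deviation of B = |0.34|·61.64 = 20.9576.
standard deviation of Q = |5|·20.9576 = 104.788.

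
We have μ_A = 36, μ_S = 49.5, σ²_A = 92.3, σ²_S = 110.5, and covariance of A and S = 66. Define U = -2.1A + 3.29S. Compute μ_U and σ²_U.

μ_U = 87.255, σ²_U = 691.11805

μ_U = (-2.1)·μ_A + 3.29·μ_S = (-2.1)·36 + 3.29·49.5 = 87.255.
σ²_U = a²·σ²_A + b²·σ²_S + 2ab·covariance of A and S with a = -2.1, b = 3.29.
= (-2.1)²·92.3 + 3.29²·110.5 + 2·(-2.1)·3.29·66
= 407.043 + 1196.06305 + (-911.988) = 691.11805.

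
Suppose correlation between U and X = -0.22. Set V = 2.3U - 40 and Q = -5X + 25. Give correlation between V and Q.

correlation between V and Q = 0.22

Linear rescalings preserve |correlation|; the slopes 2.3 and -5 have opposite signs, so the correlation flips sign: correlation between V and Q = −correlation between U and X = 0.22.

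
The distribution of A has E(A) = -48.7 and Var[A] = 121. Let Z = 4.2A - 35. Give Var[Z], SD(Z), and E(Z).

Var[Z] = 2134.44, SD(Z) = 46.2, E(Z) = -239.54

Z = 4.2A - 35 is linear with a = 4.2, b = -35.
Var[Z] = a²·Var[A] = 4.2²·121 = 2134.44 (the additive constant -35 does not affect variance).
SD(A) = √121 = 11.
SD(Z) = |a|·SD(A) = |4.2|·11 = 46.2.
E(Z) = a·E(A) + b = 4.2·(-48.7) + (-35) = -239.54.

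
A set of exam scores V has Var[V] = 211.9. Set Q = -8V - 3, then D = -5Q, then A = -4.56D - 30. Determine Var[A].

Var[A] = 7049862.144

Var[Q] = (-8)²·211.9 = 13561.6.
Var[D] = (-5)²·13561.6 = 339040.
Var[A] = (-4.56)²·339040 = 7049862.144.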